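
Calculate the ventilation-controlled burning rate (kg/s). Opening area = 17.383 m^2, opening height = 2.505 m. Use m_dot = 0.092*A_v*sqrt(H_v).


sqrt(H_v) = 1.5827
m_dot = 0.092 * 17.383 * 1.5827 = 2.5311 kg/s

2.5311 kg/s


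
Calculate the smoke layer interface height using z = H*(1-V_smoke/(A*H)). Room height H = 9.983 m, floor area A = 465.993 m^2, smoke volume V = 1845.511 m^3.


V/(A*H) = 0.39671
1 - 0.39671 = 0.60329
z = 9.983 * 0.60329 = 6.0226 m

6.0226 m


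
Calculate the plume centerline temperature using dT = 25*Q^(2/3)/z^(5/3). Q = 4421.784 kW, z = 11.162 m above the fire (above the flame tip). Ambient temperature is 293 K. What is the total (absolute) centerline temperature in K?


Q^(2/3) = 269.40
z^(5/3) = 55.749
dT = 25 * 269.40 / 55.749 = 120.81 K
T = 293 + 120.81 = 413.81 K

413.81 K


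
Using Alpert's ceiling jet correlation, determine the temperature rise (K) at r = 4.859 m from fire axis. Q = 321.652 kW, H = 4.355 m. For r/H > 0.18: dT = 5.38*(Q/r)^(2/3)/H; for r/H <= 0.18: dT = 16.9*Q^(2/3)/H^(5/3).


r/H = 4.859 / 4.355 = 1.1157
r/H > 0.18, so dT = 5.38*(Q/r)^(2/3)/H
Q/r = 66.197
(Q/r)^(2/3) = 16.364
dT = 5.38 * 16.364 / 4.355 = 20.216 K

20.216 K


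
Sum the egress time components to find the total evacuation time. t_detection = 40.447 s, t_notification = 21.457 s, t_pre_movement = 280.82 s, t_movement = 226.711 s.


Total = 40.447 + 21.457 + 280.82 + 226.711 = 569.435 s

569.435 s


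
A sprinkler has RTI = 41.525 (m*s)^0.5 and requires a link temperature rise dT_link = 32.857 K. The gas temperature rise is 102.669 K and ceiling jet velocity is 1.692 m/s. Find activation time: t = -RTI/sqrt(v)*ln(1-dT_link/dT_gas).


dT_link/dT_gas = 0.32003
ln(1 - 0.32003) = -0.38570
t = -41.525 / sqrt(1.692) * -0.38570 = 12.313 s

12.313 s


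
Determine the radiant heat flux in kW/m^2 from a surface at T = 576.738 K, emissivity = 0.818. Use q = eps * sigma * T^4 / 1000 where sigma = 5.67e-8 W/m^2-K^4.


T^4 = 1.1064e+11
q = 0.818 * 5.67e-8 * 1.1064e+11 / 1000 = 5.1316 kW/m^2

5.1316 kW/m^2


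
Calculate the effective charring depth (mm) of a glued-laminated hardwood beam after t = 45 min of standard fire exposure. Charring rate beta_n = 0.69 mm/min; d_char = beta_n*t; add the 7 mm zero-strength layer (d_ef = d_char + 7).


d_char = 0.69 * 45 = 31.05 mm
d_ef = 31.05 + 1.0*7 = 38.05 mm

38.05 mm


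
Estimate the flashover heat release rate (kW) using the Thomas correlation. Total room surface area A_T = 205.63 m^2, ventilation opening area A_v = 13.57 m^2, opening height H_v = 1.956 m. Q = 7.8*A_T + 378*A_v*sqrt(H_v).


7.8*A_T = 1603.914
sqrt(H_v) = 1.3986
378*A_v*sqrt(H_v) = 7173.9
Q = 1603.914 + 7173.9 = 8777.8 kW

8777.8 kW


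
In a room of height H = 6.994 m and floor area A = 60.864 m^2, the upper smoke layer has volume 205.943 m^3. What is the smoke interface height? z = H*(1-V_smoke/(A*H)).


V/(A*H) = 0.48379
1 - 0.48379 = 0.51621
z = 6.994 * 0.51621 = 3.6103 m

3.6103 m


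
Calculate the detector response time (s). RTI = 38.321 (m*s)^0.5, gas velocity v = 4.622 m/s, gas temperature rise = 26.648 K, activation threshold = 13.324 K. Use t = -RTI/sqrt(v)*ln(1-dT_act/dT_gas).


dT_act/dT_gas = 0.5
ln(1 - 0.5) = -0.69315
t = -38.321 / sqrt(4.622) * -0.69315 = 12.355 s

12.355 s


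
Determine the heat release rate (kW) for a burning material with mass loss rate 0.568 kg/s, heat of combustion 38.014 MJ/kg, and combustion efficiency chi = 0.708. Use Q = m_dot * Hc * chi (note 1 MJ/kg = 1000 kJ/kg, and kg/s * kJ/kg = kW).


Hc = 38.014 MJ/kg = 38.014 * 1000 kJ/kg = 38014 kJ/kg
Q = 0.568 kg/s * 38014 kJ/kg * 0.708 = 15287 kW

15287 kW


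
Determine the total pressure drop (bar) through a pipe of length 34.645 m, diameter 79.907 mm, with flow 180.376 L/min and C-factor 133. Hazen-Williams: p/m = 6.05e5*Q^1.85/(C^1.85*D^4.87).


Q^1.85 = 14926
C^1.85 = 8494.3
D^4.87 = 1.8433e+09
p/m = 0.00057673 bar/m
p_total = 0.00057673 * 34.645 = 0.019981 bar

0.019981 bar


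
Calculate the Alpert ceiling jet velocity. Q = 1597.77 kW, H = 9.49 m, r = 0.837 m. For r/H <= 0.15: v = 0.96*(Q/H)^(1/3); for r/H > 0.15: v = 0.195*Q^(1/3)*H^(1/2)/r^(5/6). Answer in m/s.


r/H = 0.837 / 9.49 = 0.088198
r/H <= 0.15, so v = 0.96*(Q/H)^(1/3)
Q/H = 168.36
(Q/H)^(1/3) = 5.5218
v = 0.96 * 5.5218 = 5.3010 m/s

5.3010 m/s


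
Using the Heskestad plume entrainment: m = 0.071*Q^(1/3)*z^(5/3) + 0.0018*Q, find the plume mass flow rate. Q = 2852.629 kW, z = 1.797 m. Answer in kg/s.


Q^(1/3) = 14.182
z^(5/3) = 2.6561
First term = 0.071 * 14.182 * 2.6561 = 2.6746
Second term = 0.0018 * 2852.629 = 5.1347
m = 7.8093 kg/s

7.8093 kg/s


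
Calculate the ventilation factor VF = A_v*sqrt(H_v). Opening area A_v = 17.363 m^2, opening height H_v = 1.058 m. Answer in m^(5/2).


sqrt(H_v) = 1.0286
VF = 17.363 * 1.0286 = 17.859 m^(5/2)

17.859 m^(5/2)


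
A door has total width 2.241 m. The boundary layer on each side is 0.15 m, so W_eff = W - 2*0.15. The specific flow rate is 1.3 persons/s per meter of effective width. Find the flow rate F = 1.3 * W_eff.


W_eff = 2.241 - 0.30 = 1.941 m
F = 1.3 * 1.941 = 2.5233 persons/s

2.5233 persons/s


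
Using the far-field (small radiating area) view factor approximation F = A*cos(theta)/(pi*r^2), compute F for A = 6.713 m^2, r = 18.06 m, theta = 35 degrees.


cos(35 deg) = 0.81915
pi*r^2 = 1024.7
F = 6.713 * 0.81915 / 1024.7 = 0.0053666

0.0053666


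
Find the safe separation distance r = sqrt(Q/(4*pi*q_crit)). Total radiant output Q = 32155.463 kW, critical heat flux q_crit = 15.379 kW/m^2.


4*pi*q_crit = 193.26
Q/(4*pi*q_crit) = 166.39
r = sqrt(166.39) = 12.899 m

12.899 m


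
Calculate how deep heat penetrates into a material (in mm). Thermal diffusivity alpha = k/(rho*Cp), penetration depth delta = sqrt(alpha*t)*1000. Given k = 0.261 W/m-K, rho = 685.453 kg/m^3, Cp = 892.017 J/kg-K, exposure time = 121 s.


alpha = 0.261 / (685.453 * 892.017) = 4.2686e-07 m^2/s
alpha * t = 5.1651e-05
delta = sqrt(5.1651e-05) * 1000 = 7.1868 mm

7.1868 mm


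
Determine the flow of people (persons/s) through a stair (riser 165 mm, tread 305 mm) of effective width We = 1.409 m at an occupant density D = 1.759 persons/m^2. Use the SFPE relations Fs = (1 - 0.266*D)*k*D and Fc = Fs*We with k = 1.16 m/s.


1 - 0.266*D = 1 - 0.266*1.759 = 0.53211
Fs = 0.53211 * 1.16 * 1.759 = 1.0857 persons/(s*m)
Fc = 1.0857 * 1.409 = 1.5298 persons/s

1.5298 persons/s


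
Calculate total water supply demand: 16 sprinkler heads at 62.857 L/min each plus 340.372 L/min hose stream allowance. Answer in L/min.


Sprinkler demand = 16 * 62.857 = 1005.712 L/min
Total = 1005.712 + 340.372 = 1346.084 L/min

1346.084 L/min


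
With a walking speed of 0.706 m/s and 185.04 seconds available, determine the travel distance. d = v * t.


d = 0.706 * 185.04 = 130.64 m

130.64 m


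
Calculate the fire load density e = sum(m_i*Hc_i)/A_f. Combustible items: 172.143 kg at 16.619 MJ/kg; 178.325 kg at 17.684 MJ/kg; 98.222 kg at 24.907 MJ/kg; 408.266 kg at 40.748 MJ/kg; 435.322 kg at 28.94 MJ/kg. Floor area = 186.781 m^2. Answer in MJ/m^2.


Total energy = 172.143*16.619 + 178.325*17.684 + 98.222*24.907 + 408.266*40.748 + 435.322*28.94
= 2860.845 + 3153.499 + 2446.415 + 16636.02 + 12598.22
= 37695.00 MJ
e = 37695.00 / 186.781 = 201.81 MJ/m^2

201.81 MJ/m^2


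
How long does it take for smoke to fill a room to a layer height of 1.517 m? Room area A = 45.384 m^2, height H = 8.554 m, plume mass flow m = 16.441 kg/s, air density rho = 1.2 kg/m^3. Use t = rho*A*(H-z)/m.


H - z = 7.037 m
t = 1.2 * 45.384 * 7.037 / 16.441 = 23.310 s

23.310 s


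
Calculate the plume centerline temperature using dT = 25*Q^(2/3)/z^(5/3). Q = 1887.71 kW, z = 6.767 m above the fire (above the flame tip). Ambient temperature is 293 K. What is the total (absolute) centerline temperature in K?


Q^(2/3) = 152.74
z^(5/3) = 24.210
dT = 25 * 152.74 / 24.210 = 157.73 K
T = 293 + 157.73 = 450.73 K

450.73 K


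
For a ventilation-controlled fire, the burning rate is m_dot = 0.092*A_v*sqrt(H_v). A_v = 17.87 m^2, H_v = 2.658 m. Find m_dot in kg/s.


sqrt(H_v) = 1.6303
m_dot = 0.092 * 17.87 * 1.6303 = 2.6803 kg/s

2.6803 kg/s


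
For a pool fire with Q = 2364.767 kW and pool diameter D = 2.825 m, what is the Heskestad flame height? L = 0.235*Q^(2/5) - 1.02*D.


Q^(2/5) = 22.362
0.235 * Q^(2/5) = 5.2551
1.02 * D = 2.8815
L = 2.3736 m

2.3736 m


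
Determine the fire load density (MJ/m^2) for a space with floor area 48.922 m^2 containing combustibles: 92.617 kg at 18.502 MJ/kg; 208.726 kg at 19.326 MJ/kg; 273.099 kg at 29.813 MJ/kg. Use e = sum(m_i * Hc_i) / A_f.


Total energy = 92.617*18.502 + 208.726*19.326 + 273.099*29.813
= 1713.600 + 4033.839 + 8141.900
= 13889.34 MJ
e = 13889.34 / 48.922 = 283.91 MJ/m^2

283.91 MJ/m^2


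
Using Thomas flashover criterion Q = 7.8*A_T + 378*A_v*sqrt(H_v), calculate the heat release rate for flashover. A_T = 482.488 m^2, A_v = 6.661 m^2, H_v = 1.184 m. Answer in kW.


7.8*A_T = 3763.4
sqrt(H_v) = 1.0881
378*A_v*sqrt(H_v) = 2739.7
Q = 3763.4 + 2739.7 = 6503.1 kW

6503.1 kW


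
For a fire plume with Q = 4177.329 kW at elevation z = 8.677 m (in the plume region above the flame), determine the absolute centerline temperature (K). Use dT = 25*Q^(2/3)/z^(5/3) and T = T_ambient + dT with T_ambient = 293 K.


Q^(2/3) = 259.38
z^(5/3) = 36.639
dT = 25 * 259.38 / 36.639 = 176.98 K
T = 293 + 176.98 = 469.98 K

469.98 K


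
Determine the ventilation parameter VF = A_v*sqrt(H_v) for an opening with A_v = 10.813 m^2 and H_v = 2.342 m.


sqrt(H_v) = 1.5304
VF = 10.813 * 1.5304 = 16.548 m^(5/2)

16.548 m^(5/2)


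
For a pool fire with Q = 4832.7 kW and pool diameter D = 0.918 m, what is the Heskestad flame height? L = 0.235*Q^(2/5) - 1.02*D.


Q^(2/5) = 29.763
0.235 * Q^(2/5) = 6.9943
1.02 * D = 0.93636
L = 6.0579 m

6.0579 m


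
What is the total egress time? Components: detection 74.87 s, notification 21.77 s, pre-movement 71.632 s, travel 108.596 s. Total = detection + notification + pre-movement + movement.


Total = 74.87 + 21.77 + 71.632 + 108.596 = 276.868 s

276.868 s


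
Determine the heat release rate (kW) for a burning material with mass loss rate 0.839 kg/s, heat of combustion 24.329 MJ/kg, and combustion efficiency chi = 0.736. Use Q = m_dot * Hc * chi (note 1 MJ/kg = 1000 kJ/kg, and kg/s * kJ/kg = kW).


Hc = 24.329 MJ/kg = 24.329 * 1000 kJ/kg = 24329 kJ/kg
Q = 0.839 kg/s * 24329 kJ/kg * 0.736 = 15023 kW

15023 kW


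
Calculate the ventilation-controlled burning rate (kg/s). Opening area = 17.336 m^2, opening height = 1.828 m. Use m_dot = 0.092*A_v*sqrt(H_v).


sqrt(H_v) = 1.3520
m_dot = 0.092 * 17.336 * 1.3520 = 2.1564 kg/s

2.1564 kg/s


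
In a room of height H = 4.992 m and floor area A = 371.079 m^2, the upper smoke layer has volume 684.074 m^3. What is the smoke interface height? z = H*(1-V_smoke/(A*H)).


V/(A*H) = 0.36929
1 - 0.36929 = 0.63071
z = 4.992 * 0.63071 = 3.1485 m

3.1485 m


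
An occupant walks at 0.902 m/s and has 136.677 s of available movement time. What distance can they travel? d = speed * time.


d = 0.902 * 136.677 = 123.28 m

123.28 m


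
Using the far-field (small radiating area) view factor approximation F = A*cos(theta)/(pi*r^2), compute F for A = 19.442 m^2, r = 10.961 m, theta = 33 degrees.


cos(33 deg) = 0.83867
pi*r^2 = 377.44
F = 19.442 * 0.83867 / 377.44 = 0.043200

0.043200


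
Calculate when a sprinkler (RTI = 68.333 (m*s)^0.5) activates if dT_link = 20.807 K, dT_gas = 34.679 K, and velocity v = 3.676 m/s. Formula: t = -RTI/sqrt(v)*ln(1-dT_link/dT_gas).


dT_link/dT_gas = 0.59999
ln(1 - 0.59999) = -0.91626
t = -68.333 / sqrt(3.676) * -0.91626 = 32.656 s

32.656 s


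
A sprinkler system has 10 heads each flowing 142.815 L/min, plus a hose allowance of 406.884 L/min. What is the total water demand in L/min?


Sprinkler demand = 10 * 142.815 = 1428.15 L/min
Total = 1428.15 + 406.884 = 1835.034 L/min

1835.034 L/min


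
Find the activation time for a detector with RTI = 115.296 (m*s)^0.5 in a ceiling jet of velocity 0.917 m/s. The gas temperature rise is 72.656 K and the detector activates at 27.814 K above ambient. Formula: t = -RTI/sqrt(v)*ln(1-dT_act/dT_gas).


dT_act/dT_gas = 0.38282
ln(1 - 0.38282) = -0.48259
t = -115.296 / sqrt(0.917) * -0.48259 = 58.104 s

58.104 s


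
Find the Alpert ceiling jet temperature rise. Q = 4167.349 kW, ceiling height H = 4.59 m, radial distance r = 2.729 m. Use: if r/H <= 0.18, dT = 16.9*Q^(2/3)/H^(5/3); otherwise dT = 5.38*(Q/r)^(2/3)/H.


r/H = 2.729 / 4.59 = 0.59455
r/H > 0.18, so dT = 5.38*(Q/r)^(2/3)/H
Q/r = 1527.1
(Q/r)^(2/3) = 132.61
dT = 5.38 * 132.61 / 4.59 = 155.43 K

155.43 K


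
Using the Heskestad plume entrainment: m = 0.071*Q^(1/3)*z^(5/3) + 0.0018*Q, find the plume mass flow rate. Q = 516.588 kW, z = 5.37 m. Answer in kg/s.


Q^(1/3) = 8.0238
z^(5/3) = 16.467
First term = 0.071 * 8.0238 * 16.467 = 9.3813
Second term = 0.0018 * 516.588 = 0.92986
m = 10.311 kg/s

10.311 kg/s


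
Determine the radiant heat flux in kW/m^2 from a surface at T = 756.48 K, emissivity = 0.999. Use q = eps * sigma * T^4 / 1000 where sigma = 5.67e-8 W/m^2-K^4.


T^4 = 3.2748e+11
q = 0.999 * 5.67e-8 * 3.2748e+11 / 1000 = 18.550 kW/m^2

18.550 kW/m^2


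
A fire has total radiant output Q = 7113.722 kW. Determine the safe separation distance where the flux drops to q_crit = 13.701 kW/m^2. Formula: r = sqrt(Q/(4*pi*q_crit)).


4*pi*q_crit = 172.17
Q/(4*pi*q_crit) = 41.318
r = sqrt(41.318) = 6.4279 m

6.4279 m


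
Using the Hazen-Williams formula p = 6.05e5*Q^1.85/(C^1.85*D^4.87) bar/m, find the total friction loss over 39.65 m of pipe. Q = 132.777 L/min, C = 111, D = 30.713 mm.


Q^1.85 = 8467.9
C^1.85 = 6079.2
D^4.87 = 1.7509e+07
p/m = 0.048131 bar/m
p_total = 0.048131 * 39.65 = 1.9084 bar

1.9084 bar


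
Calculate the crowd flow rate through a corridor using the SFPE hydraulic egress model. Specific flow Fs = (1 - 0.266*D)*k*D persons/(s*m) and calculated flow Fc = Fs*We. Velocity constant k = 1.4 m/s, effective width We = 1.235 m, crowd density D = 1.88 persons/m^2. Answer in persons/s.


1 - 0.266*D = 1 - 0.266*1.88 = 0.49992
Fs = 0.49992 * 1.4 * 1.88 = 1.3158 persons/(s*m)
Fc = 1.3158 * 1.235 = 1.6250 persons/s

1.6250 persons/s


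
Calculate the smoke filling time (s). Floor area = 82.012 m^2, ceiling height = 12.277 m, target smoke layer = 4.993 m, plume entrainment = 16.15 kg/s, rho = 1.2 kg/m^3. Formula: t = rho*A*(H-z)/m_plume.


H - z = 7.284 m
t = 1.2 * 82.012 * 7.284 / 16.15 = 44.387 s

44.387 s


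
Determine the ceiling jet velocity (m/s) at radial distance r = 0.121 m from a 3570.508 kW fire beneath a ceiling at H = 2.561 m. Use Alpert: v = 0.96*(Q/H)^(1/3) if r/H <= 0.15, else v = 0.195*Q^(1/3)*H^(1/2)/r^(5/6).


r/H = 0.121 / 2.561 = 0.047247
r/H <= 0.15, so v = 0.96*(Q/H)^(1/3)
Q/H = 1394.2
(Q/H)^(1/3) = 11.171
v = 0.96 * 11.171 = 10.725 m/s

10.725 m/s


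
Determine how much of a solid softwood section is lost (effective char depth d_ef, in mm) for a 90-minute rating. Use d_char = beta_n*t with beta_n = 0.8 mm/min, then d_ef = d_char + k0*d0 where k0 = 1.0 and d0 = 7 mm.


d_char = 0.8 * 90 = 72 mm
d_ef = 72 + 1.0*7 = 79 mm

79 mm


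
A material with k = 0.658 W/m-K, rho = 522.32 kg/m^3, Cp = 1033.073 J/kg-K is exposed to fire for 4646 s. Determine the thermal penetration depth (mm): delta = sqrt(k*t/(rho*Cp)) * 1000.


alpha = 0.658 / (522.32 * 1033.073) = 1.2194e-06 m^2/s
alpha * t = 0.0056655
delta = sqrt(0.0056655) * 1000 = 75.269 mm

75.269 mm


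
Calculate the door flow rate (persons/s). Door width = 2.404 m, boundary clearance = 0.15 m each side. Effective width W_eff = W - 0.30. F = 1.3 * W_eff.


W_eff = 2.404 - 0.30 = 2.104 m
F = 1.3 * 2.104 = 2.7352 persons/s

2.7352 persons/s


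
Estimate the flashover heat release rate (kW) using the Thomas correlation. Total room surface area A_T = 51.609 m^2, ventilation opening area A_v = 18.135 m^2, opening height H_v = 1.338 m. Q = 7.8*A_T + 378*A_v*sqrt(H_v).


7.8*A_T = 402.55
sqrt(H_v) = 1.1567
378*A_v*sqrt(H_v) = 7929.3
Q = 402.55 + 7929.3 = 8331.9 kW

8331.9 kW


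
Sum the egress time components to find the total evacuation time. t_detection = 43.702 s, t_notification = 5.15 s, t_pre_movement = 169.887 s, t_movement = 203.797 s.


Total = 43.702 + 5.15 + 169.887 + 203.797 = 422.536 s

422.536 s


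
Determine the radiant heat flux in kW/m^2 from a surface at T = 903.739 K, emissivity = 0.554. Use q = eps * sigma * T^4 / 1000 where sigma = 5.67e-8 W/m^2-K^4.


T^4 = 6.6707e+11
q = 0.554 * 5.67e-8 * 6.6707e+11 / 1000 = 20.954 kW/m^2

20.954 kW/m^2


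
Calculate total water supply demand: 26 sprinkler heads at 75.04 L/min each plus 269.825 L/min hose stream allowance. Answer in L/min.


Sprinkler demand = 26 * 75.04 = 1951.04 L/min
Total = 1951.04 + 269.825 = 2220.865 L/min

2220.865 L/min


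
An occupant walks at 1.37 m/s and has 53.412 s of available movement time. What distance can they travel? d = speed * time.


d = 1.37 * 53.412 = 73.174 m

73.174 m


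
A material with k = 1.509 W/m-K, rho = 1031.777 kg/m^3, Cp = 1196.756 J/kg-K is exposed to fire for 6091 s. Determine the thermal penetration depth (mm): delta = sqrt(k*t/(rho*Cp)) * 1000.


alpha = 1.509 / (1031.777 * 1196.756) = 1.2221e-06 m^2/s
alpha * t = 0.0074437
delta = sqrt(0.0074437) * 1000 = 86.277 mm

86.277 mm


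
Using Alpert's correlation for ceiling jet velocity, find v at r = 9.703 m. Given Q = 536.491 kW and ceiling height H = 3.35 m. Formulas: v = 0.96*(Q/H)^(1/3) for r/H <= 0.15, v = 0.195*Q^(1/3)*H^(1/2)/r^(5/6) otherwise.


r/H = 9.703 / 3.35 = 2.8964
r/H > 0.15, so v = 0.195*Q^(1/3)*H^(1/2)/r^(5/6)
Q^(1/3) = 8.1256
H^(1/2) = 1.8303
r^(5/6) = 6.6439
v = 0.195 * 8.1256 * 1.8303 / 6.6439 = 0.43651 m/s

0.43651 m/s


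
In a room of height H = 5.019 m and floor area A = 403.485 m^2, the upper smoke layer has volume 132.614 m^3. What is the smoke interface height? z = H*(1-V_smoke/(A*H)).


V/(A*H) = 0.065485
1 - 0.065485 = 0.93451
z = 5.019 * 0.93451 = 4.6903 m

4.6903 m


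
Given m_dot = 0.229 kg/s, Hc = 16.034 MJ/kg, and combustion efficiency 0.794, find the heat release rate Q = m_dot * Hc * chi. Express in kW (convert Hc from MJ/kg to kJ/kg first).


Hc = 16.034 MJ/kg = 16.034 * 1000 kJ/kg = 16034 kJ/kg
Q = 0.229 kg/s * 16034 kJ/kg * 0.794 = 2915.4 kW

2915.4 kW


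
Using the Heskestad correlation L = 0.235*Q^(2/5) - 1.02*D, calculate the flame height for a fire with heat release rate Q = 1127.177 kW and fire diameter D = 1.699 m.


Q^(2/5) = 16.626
0.235 * Q^(2/5) = 3.9072
1.02 * D = 1.7330
L = 2.1742 m

2.1742 m


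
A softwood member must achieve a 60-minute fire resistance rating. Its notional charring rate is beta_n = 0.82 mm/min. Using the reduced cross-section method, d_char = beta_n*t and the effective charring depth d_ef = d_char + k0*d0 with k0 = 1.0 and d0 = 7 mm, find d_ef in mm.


d_char = 0.82 * 60 = 49.2 mm
d_ef = 49.2 + 1.0*7 = 56.2 mm

56.2 mm


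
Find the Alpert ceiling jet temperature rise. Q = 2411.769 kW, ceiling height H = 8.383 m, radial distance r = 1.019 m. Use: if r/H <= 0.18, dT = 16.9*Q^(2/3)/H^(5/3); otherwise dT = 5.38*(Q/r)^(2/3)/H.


r/H = 1.019 / 8.383 = 0.12156
r/H <= 0.18, so dT = 16.9*Q^(2/3)/H^(5/3)
Q^(2/3) = 179.84
H^(5/3) = 34.594
dT = 16.9 * 179.84 / 34.594 = 87.857 K

87.857 K


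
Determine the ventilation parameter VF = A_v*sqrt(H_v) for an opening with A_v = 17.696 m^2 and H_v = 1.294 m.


sqrt(H_v) = 1.1375
VF = 17.696 * 1.1375 = 20.130 m^(5/2)

20.130 m^(5/2)


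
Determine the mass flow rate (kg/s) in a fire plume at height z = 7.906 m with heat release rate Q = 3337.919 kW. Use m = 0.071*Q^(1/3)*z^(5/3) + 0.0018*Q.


Q^(1/3) = 14.945
z^(5/3) = 31.376
First term = 0.071 * 14.945 * 31.376 = 33.292
Second term = 0.0018 * 3337.919 = 6.0083
m = 39.301 kg/s

39.301 kg/s


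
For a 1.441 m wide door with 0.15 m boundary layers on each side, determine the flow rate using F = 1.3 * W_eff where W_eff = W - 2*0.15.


W_eff = 1.441 - 0.30 = 1.141 m
F = 1.3 * 1.141 = 1.4833 persons/s

1.4833 persons/s


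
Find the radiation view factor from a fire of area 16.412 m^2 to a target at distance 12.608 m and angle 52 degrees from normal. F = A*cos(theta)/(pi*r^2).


cos(52 deg) = 0.61566
pi*r^2 = 499.39
F = 16.412 * 0.61566 / 499.39 = 0.020233

0.020233


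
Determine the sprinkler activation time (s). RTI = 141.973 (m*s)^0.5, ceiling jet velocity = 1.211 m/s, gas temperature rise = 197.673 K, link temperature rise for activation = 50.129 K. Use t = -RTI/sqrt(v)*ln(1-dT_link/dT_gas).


dT_link/dT_gas = 0.25360
ln(1 - 0.25360) = -0.29249
t = -141.973 / sqrt(1.211) * -0.29249 = 37.735 s

37.735 s


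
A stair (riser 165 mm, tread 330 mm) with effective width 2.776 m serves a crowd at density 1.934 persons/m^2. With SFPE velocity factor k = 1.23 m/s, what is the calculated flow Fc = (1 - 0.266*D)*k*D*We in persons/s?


1 - 0.266*D = 1 - 0.266*1.934 = 0.48556
Fs = 0.48556 * 1.23 * 1.934 = 1.1551 persons/(s*m)
Fc = 1.1551 * 2.776 = 3.2064 persons/s

3.2064 persons/s


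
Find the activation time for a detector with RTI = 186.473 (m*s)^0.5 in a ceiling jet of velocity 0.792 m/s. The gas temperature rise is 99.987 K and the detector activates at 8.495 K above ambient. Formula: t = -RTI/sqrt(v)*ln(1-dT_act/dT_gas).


dT_act/dT_gas = 0.084961
ln(1 - 0.084961) = -0.088789
t = -186.473 / sqrt(0.792) * -0.088789 = 18.604 s

18.604 s


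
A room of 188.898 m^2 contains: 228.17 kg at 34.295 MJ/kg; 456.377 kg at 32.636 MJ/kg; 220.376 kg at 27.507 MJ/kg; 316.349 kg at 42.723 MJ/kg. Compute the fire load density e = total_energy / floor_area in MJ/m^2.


Total energy = 228.17*34.295 + 456.377*32.636 + 220.376*27.507 + 316.349*42.723
= 7825.090 + 14894.32 + 6061.883 + 13515.38
= 42296.67 MJ
e = 42296.67 / 188.898 = 223.91 MJ/m^2

223.91 MJ/m^2


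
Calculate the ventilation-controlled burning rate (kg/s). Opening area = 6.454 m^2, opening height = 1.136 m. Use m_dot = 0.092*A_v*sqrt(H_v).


sqrt(H_v) = 1.0658
m_dot = 0.092 * 6.454 * 1.0658 = 0.63286 kg/s

0.63286 kg/s


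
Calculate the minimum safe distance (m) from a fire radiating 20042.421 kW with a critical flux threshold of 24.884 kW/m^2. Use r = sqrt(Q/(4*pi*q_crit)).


4*pi*q_crit = 312.70
Q/(4*pi*q_crit) = 64.094
r = sqrt(64.094) = 8.0059 m

8.0059 m


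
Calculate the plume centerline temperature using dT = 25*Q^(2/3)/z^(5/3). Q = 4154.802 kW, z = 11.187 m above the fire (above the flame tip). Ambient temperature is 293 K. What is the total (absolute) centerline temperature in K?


Q^(2/3) = 258.44
z^(5/3) = 55.957
dT = 25 * 258.44 / 55.957 = 115.47 K
T = 293 + 115.47 = 408.47 K

408.47 K


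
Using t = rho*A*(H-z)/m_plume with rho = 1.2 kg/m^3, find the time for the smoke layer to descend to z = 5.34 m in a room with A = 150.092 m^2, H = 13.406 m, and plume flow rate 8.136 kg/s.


H - z = 8.066 m
t = 1.2 * 150.092 * 8.066 / 8.136 = 178.56 s

178.56 s


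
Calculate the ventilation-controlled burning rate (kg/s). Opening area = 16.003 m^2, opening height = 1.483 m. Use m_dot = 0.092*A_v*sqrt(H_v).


sqrt(H_v) = 1.2178
m_dot = 0.092 * 16.003 * 1.2178 = 1.7929 kg/s

1.7929 kg/s


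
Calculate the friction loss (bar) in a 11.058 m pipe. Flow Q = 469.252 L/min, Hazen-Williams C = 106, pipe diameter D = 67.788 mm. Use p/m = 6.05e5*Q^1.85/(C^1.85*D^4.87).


Q^1.85 = 87519
C^1.85 = 5582.3
D^4.87 = 8.2740e+08
p/m = 0.011464 bar/m
p_total = 0.011464 * 11.058 = 0.12677 bar

0.12677 bar


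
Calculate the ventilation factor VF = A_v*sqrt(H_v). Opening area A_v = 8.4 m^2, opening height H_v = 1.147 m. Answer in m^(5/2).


sqrt(H_v) = 1.0710
VF = 8.4 * 1.0710 = 8.9962 m^(5/2)

8.9962 m^(5/2)


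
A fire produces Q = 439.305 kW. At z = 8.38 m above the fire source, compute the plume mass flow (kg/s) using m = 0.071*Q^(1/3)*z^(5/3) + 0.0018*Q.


Q^(1/3) = 7.6019
z^(5/3) = 34.573
First term = 0.071 * 7.6019 * 34.573 = 18.660
Second term = 0.0018 * 439.305 = 0.79075
m = 19.451 kg/s

19.451 kg/s


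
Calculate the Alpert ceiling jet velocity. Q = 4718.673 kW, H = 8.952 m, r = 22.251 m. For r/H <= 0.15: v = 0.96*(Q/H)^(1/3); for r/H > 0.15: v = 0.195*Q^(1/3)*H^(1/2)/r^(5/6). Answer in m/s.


r/H = 22.251 / 8.952 = 2.4856
r/H > 0.15, so v = 0.195*Q^(1/3)*H^(1/2)/r^(5/6)
Q^(1/3) = 16.773
H^(1/2) = 2.9920
r^(5/6) = 13.268
v = 0.195 * 16.773 * 2.9920 / 13.268 = 0.73758 m/s

0.73758 m/s


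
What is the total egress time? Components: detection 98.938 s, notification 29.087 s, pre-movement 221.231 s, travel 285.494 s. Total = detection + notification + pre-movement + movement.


Total = 98.938 + 29.087 + 221.231 + 285.494 = 634.75 s

634.75 s


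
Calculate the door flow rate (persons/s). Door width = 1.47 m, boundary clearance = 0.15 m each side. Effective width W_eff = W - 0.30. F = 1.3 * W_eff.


W_eff = 1.47 - 0.30 = 1.17 m
F = 1.3 * 1.17 = 1.521 persons/s

1.521 persons/s


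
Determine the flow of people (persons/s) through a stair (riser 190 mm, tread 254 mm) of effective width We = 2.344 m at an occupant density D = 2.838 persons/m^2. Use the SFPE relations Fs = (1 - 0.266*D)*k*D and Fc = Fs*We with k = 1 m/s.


1 - 0.266*D = 1 - 0.266*2.838 = 0.24509
Fs = 0.24509 * 1 * 2.838 = 0.69557 persons/(s*m)
Fc = 0.69557 * 2.344 = 1.6304 persons/s

1.6304 persons/s


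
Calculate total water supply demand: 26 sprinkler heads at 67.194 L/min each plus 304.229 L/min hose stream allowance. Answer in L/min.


Sprinkler demand = 26 * 67.194 = 1747.044 L/min
Total = 1747.044 + 304.229 = 2051.273 L/min

2051.273 L/min


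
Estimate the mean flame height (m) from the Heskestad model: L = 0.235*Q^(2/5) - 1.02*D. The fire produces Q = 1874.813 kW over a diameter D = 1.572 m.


Q^(2/5) = 20.379
0.235 * Q^(2/5) = 4.7891
1.02 * D = 1.6034
L = 3.1856 m

3.1856 m


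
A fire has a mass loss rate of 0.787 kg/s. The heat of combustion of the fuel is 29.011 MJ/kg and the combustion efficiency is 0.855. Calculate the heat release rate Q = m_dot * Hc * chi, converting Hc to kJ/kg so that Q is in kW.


Hc = 29.011 MJ/kg = 29.011 * 1000 kJ/kg = 29011 kJ/kg
Q = 0.787 kg/s * 29011 kJ/kg * 0.855 = 19521 kW

19521 kW


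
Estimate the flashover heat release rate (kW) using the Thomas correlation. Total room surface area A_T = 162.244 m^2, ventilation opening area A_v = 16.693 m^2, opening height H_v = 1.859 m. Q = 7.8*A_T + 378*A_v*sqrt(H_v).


7.8*A_T = 1265.5
sqrt(H_v) = 1.3635
378*A_v*sqrt(H_v) = 8603.3
Q = 1265.5 + 8603.3 = 9868.8 kW

9868.8 kW


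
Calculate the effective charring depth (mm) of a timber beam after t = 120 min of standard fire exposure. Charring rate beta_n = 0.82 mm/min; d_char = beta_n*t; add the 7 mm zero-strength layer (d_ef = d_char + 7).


d_char = 0.82 * 120 = 98.4 mm
d_ef = 98.4 + 1.0*7 = 105.4 mm

105.4 mm


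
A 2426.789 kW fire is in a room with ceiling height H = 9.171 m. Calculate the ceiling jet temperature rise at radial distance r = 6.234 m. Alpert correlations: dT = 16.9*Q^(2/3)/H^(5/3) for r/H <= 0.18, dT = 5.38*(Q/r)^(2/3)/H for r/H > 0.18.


r/H = 6.234 / 9.171 = 0.67975
r/H > 0.18, so dT = 5.38*(Q/r)^(2/3)/H
Q/r = 389.28
(Q/r)^(2/3) = 53.314
dT = 5.38 * 53.314 / 9.171 = 31.276 K

31.276 K


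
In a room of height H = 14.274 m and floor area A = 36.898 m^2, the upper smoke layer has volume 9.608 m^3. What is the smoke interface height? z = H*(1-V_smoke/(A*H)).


V/(A*H) = 0.018243
1 - 0.018243 = 0.98176
z = 14.274 * 0.98176 = 14.014 m

14.014 m


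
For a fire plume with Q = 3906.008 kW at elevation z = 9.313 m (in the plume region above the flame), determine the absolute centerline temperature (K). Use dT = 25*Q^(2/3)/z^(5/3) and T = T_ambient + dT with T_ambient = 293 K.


Q^(2/3) = 248.02
z^(5/3) = 41.224
dT = 25 * 248.02 / 41.224 = 150.41 K
T = 293 + 150.41 = 443.41 K

443.41 K


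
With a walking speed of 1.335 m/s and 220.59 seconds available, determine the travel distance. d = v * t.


d = 1.335 * 220.59 = 294.49 m

294.49 m


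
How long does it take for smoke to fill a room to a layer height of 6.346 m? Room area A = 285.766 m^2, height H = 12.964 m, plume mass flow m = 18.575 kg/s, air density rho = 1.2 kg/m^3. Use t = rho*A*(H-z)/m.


H - z = 6.618 m
t = 1.2 * 285.766 * 6.618 / 18.575 = 122.18 s

122.18 s


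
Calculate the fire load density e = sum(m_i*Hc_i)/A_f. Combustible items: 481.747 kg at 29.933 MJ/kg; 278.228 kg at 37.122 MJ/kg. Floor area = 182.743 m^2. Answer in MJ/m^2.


Total energy = 481.747*29.933 + 278.228*37.122
= 14420.13 + 10328.38
= 24748.51 MJ
e = 24748.51 / 182.743 = 135.43 MJ/m^2

135.43 MJ/m^2


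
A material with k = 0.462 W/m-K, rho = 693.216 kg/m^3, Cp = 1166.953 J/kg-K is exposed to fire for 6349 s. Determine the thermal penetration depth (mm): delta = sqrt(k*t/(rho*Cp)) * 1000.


alpha = 0.462 / (693.216 * 1166.953) = 5.7111e-07 m^2/s
alpha * t = 0.0036260
delta = sqrt(0.0036260) * 1000 = 60.216 mm

60.216 mm


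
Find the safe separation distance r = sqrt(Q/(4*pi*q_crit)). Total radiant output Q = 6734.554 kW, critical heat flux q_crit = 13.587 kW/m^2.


4*pi*q_crit = 170.74
Q/(4*pi*q_crit) = 39.443
r = sqrt(39.443) = 6.2804 m

6.2804 m


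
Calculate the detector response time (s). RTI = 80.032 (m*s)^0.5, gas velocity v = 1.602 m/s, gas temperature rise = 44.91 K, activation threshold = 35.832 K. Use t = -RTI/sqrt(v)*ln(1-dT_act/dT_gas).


dT_act/dT_gas = 0.79786
ln(1 - 0.79786) = -1.5988
t = -80.032 / sqrt(1.602) * -1.5988 = 101.09 s

101.09 s


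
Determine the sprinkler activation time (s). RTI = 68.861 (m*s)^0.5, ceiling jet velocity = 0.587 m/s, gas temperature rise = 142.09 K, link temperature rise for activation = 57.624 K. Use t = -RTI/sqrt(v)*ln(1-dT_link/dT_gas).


dT_link/dT_gas = 0.40555
ln(1 - 0.40555) = -0.52011
t = -68.861 / sqrt(0.587) * -0.52011 = 46.747 s

46.747 s


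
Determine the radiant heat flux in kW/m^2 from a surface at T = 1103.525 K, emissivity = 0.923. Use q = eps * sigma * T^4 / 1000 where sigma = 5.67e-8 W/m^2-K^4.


T^4 = 1.4830e+12
q = 0.923 * 5.67e-8 * 1.4830e+12 / 1000 = 77.609 kW/m^2

77.609 kW/m^2


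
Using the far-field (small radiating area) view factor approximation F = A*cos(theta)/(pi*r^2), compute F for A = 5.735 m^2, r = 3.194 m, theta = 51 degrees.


cos(51 deg) = 0.62932
pi*r^2 = 32.049
F = 5.735 * 0.62932 / 32.049 = 0.11261

0.11261


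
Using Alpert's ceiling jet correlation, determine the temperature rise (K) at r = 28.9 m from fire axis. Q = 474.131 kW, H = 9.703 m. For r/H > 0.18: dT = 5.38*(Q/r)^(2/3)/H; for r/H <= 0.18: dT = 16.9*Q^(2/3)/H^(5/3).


r/H = 28.9 / 9.703 = 2.9785
r/H > 0.18, so dT = 5.38*(Q/r)^(2/3)/H
Q/r = 16.406
(Q/r)^(2/3) = 6.4565
dT = 5.38 * 6.4565 / 9.703 = 3.5799 K

3.5799 K


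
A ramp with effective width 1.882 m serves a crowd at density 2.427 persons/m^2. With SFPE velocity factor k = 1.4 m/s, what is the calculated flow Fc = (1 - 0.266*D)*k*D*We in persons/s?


1 - 0.266*D = 1 - 0.266*2.427 = 0.35442
Fs = 0.35442 * 1.4 * 2.427 = 1.2042 persons/(s*m)
Fc = 1.2042 * 1.882 = 2.2664 persons/s

2.2664 persons/s


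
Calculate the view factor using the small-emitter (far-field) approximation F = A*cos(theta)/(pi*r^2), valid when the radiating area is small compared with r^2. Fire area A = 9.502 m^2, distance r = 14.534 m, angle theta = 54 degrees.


cos(54 deg) = 0.58779
pi*r^2 = 663.62
F = 9.502 * 0.58779 / 663.62 = 0.0084162

0.0084162


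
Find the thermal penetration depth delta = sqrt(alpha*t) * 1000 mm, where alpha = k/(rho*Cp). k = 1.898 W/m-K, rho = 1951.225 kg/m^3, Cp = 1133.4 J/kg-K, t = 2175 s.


alpha = 1.898 / (1951.225 * 1133.4) = 8.5823e-07 m^2/s
alpha * t = 0.0018667
delta = sqrt(0.0018667) * 1000 = 43.205 mm

43.205 mm


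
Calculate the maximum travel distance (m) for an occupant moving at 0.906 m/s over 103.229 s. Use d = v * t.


d = 0.906 * 103.229 = 93.525 m

93.525 m


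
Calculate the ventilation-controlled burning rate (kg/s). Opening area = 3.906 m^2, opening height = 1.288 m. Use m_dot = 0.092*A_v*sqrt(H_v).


sqrt(H_v) = 1.1349
m_dot = 0.092 * 3.906 * 1.1349 = 0.40783 kg/s

0.40783 kg/s


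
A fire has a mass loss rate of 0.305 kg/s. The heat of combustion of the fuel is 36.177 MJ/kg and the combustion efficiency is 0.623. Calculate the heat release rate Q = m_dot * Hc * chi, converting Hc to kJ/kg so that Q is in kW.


Hc = 36.177 MJ/kg = 36.177 * 1000 kJ/kg = 36177 kJ/kg
Q = 0.305 kg/s * 36177 kJ/kg * 0.623 = 6874.2 kW

6874.2 kW


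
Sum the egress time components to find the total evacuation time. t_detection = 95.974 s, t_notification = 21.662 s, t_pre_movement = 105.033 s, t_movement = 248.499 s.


Total = 95.974 + 21.662 + 105.033 + 248.499 = 471.168 s

471.168 s


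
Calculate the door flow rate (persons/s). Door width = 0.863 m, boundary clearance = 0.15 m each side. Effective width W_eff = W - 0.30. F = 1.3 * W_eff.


W_eff = 0.863 - 0.30 = 0.563 m
F = 1.3 * 0.563 = 0.73190 persons/s

0.73190 persons/s


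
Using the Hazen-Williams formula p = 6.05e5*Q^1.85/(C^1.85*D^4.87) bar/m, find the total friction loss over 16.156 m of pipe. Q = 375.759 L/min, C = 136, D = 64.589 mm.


Q^1.85 = 58021
C^1.85 = 8852.1
D^4.87 = 6.5384e+08
p/m = 0.0060648 bar/m
p_total = 0.0060648 * 16.156 = 0.097983 bar

0.097983 bar


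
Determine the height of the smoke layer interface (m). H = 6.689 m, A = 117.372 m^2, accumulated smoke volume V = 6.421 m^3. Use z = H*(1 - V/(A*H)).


V/(A*H) = 0.0081786
1 - 0.0081786 = 0.99182
z = 6.689 * 0.99182 = 6.6343 m

6.6343 m


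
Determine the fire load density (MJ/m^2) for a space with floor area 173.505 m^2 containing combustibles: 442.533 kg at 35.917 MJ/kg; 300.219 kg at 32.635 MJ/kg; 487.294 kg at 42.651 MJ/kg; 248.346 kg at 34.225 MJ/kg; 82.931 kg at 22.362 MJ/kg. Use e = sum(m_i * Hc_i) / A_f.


Total energy = 442.533*35.917 + 300.219*32.635 + 487.294*42.651 + 248.346*34.225 + 82.931*22.362
= 15894.46 + 9797.647 + 20783.58 + 8499.642 + 1854.503
= 56829.83 MJ
e = 56829.83 / 173.505 = 327.54 MJ/m^2

327.54 MJ/m^2


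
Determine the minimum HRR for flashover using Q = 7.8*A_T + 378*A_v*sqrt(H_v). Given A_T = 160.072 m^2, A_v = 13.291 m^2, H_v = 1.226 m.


7.8*A_T = 1248.6
sqrt(H_v) = 1.1072
378*A_v*sqrt(H_v) = 5562.8
Q = 1248.6 + 5562.8 = 6811.4 kW

6811.4 kW


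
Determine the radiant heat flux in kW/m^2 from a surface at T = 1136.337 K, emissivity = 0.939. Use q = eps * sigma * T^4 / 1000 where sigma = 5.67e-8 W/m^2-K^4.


T^4 = 1.6674e+12
q = 0.939 * 5.67e-8 * 1.6674e+12 / 1000 = 88.772 kW/m^2

88.772 kW/m^2


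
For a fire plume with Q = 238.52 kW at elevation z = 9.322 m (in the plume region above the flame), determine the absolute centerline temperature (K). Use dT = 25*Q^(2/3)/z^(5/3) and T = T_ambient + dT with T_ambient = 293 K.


Q^(2/3) = 38.461
z^(5/3) = 41.290
dT = 25 * 38.461 / 41.290 = 23.287 K
T = 293 + 23.287 = 316.29 K

316.29 K


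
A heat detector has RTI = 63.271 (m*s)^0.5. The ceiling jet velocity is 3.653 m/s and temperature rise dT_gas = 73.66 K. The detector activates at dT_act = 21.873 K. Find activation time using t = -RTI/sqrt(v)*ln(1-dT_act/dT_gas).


dT_act/dT_gas = 0.29695
ln(1 - 0.29695) = -0.35232
t = -63.271 / sqrt(3.653) * -0.35232 = 11.663 s

11.663 s


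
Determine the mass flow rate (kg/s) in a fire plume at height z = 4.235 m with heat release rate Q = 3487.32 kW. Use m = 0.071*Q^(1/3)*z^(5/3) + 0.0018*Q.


Q^(1/3) = 15.165
z^(5/3) = 11.086
First term = 0.071 * 15.165 * 11.086 = 11.936
Second term = 0.0018 * 3487.32 = 6.2772
m = 18.213 kg/s

18.213 kg/s


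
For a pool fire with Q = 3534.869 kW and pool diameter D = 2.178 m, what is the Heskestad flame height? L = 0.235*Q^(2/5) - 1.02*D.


Q^(2/5) = 26.263
0.235 * Q^(2/5) = 6.1719
1.02 * D = 2.2216
L = 3.9503 m

3.9503 m


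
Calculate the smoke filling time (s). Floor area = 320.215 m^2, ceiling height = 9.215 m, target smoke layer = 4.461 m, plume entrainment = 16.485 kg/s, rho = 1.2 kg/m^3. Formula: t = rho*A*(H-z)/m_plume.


H - z = 4.754 m
t = 1.2 * 320.215 * 4.754 / 16.485 = 110.81 s

110.81 s


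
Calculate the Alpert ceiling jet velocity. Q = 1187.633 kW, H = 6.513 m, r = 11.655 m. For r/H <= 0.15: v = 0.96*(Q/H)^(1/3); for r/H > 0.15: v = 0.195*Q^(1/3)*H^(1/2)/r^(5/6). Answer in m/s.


r/H = 11.655 / 6.513 = 1.7895
r/H > 0.15, so v = 0.195*Q^(1/3)*H^(1/2)/r^(5/6)
Q^(1/3) = 10.590
H^(1/2) = 2.5521
r^(5/6) = 7.7403
v = 0.195 * 10.590 * 2.5521 / 7.7403 = 0.68086 m/s

0.68086 m/s


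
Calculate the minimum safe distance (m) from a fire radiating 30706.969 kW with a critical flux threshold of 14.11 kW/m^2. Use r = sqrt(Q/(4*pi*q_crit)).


4*pi*q_crit = 177.31
Q/(4*pi*q_crit) = 173.18
r = sqrt(173.18) = 13.160 m

13.160 m


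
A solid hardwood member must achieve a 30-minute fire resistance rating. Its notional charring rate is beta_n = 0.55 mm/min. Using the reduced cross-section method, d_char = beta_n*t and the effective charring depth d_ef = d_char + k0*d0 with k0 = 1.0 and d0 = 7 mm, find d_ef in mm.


d_char = 0.55 * 30 = 16.5 mm
d_ef = 16.5 + 1.0*7 = 23.5 mm

23.5 mm


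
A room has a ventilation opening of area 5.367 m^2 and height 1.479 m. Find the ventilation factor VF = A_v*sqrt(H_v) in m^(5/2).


sqrt(H_v) = 1.2161
VF = 5.367 * 1.2161 = 6.5270 m^(5/2)

6.5270 m^(5/2)


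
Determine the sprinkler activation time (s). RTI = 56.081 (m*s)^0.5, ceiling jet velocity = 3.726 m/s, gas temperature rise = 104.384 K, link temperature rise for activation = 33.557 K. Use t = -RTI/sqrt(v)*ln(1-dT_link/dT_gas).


dT_link/dT_gas = 0.32148
ln(1 - 0.32148) = -0.38784
t = -56.081 / sqrt(3.726) * -0.38784 = 11.268 s

11.268 s


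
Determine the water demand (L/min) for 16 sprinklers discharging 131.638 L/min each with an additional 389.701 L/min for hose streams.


Sprinkler demand = 16 * 131.638 = 2106.208 L/min
Total = 2106.208 + 389.701 = 2495.909 L/min

2495.909 L/min


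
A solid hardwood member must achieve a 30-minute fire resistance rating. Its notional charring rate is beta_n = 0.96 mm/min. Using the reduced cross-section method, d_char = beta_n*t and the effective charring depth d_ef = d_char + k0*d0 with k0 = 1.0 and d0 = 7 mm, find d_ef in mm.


d_char = 0.96 * 30 = 28.8 mm
d_ef = 28.8 + 1.0*7 = 35.8 mm

35.8 mm


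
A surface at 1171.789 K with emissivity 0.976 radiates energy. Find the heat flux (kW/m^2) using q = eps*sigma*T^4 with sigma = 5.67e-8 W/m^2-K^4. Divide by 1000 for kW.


T^4 = 1.8854e+12
q = 0.976 * 5.67e-8 * 1.8854e+12 / 1000 = 104.34 kW/m^2

104.34 kW/m^2


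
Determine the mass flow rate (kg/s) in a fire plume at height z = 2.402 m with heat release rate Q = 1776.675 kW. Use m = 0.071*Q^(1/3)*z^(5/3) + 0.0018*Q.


Q^(1/3) = 12.112
z^(5/3) = 4.3081
First term = 0.071 * 12.112 * 4.3081 = 3.7047
Second term = 0.0018 * 1776.675 = 3.1980
m = 6.9027 kg/s

6.9027 kg/s


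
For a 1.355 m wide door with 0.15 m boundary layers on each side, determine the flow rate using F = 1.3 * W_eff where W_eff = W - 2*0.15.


W_eff = 1.355 - 0.30 = 1.055 m
F = 1.3 * 1.055 = 1.3715 persons/s

1.3715 persons/s


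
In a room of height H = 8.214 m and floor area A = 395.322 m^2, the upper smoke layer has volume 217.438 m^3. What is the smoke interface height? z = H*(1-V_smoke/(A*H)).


V/(A*H) = 0.066962
1 - 0.066962 = 0.93304
z = 8.214 * 0.93304 = 7.6640 m

7.6640 m


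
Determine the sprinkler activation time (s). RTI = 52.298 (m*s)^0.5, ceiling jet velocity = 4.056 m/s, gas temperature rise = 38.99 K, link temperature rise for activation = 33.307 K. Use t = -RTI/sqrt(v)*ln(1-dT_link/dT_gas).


dT_link/dT_gas = 0.85424
ln(1 - 0.85424) = -1.9258
t = -52.298 / sqrt(4.056) * -1.9258 = 50.010 s

50.010 s
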